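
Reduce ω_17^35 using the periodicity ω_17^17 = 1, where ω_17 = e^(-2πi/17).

Since ω_17^17 = 1, powers reduce modulo 17.
35 mod 17 = 1
So ω_17^35 = ω_17^1 = e^(-2πi·1/17)

ω_17^35 = ω_17^1 = 0.9325-0.3612i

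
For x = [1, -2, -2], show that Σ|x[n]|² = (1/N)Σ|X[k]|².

Time domain:
Σ|x[n]|² = |1|² + |-2|² + |-2|² = 9.0000

Frequency domain:
(1/3)Σ|X[k]|² = (1/3)(|-3|² + |3|² + |3|²) = (1/3)·27.0000 = 9.0000

Both sides agree, confirming Parseval's theorem.

Σ|x[n]|² = (1/N)Σ|X[k]|² = 9.0000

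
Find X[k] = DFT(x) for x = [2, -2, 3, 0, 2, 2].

X[k] = Σ(n=0 to 5) x[n] · ω_6^(nk)
where ω_6 = e^(-2πi/6)

Computing each X[k]:
X[0] = 7
X[1] = -0.5000+2.5981i
X[2] = -0.5000+4.3301i
X[3] = 7
X[4] = -0.5000-4.3301i
X[5] = -0.5000-2.5981i

X = [7, -0.5000+2.5981i, -0.5000+4.3301i, 7, -0.5000-4.3301i, -0.5000-2.5981i]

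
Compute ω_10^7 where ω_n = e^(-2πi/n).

ω_10^7 = e^(-2πi·7/10)
= cos(-2π·7/10) + i·sin(-2π·7/10)
= cos(-14π/10) + i·sin(-14π/10)

ω_10^7 = cos(-14π/10) + i·sin(-14π/10) = -0.3090+0.9511i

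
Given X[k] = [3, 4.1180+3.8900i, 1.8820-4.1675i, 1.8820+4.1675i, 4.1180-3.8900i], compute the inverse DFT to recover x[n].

x[n] = (1/5) Σ(k=0 to 4) X[k] · e^(2πikn/5)

Computing each x[n]:
x[0] = 3
x[1] = 0
x[2] = -3
x[3] = 2
x[4] = 1

x = [3, 0, -3, 2, 1]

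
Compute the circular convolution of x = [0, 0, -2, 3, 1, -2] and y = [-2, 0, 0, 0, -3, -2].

(x ⊛ y)[n] = Σ(m=0 to 5) x[m] · y[(n-m) mod 6]

Computing each output sample:
(x ⊛ y)[0] = 6
(x ⊛ y)[1] = -5
(x ⊛ y)[2] = -5
(x ⊛ y)[3] = -2
(x ⊛ y)[4] = 2
(x ⊛ y)[5] = 4

x ⊛ y = [6, -5, -5, -2, 2, 4]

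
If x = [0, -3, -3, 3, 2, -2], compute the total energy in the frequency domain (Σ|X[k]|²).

Parseval: Σ|x[n]|² = (1/N)Σ|X[k]|², so Σ|X[k]|² = N·Σ|x[n]|² = 6·35.0000

Σ|X[k]|² = N·Σ|x[n]|² = 6·35.0000 = 210.0000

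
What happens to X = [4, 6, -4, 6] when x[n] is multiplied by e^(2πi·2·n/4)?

Modulation property: DFT(ω_4^(-2n)·x[n]) = X[(k-2) mod 4], so circularly shift X by 2 positions.

X[k-2] = [-4, 6, 4, 6]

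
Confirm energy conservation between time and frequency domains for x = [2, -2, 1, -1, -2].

Time domain:
Σ|x[n]|² = |2|² + |-2|² + |1|² + |-1|² + |-2|² = 14.0000

Frequency domain:
(1/5)Σ|X[k]|² = (1/5)(|-2|² + |0.7639-1.1756i|² + |5.2361+1.9021i|² + |5.2361-1.9021i|² + |0.7639+1.1756i|²) = (1/5)·70.0000 = 14.0000

Both sides agree, confirming Parseval's theorem.

Σ|x[n]|² = (1/N)Σ|X[k]|² = 14.0000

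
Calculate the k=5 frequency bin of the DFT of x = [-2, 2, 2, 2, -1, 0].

X[5] = Σ(n=0 to 5) x[n] · ω_6^(5n) where ω_6 = e^(-2πi/6)
= (-2)·ω_6^0 + (2)·ω_6^5 + (2)·ω_6^10 + (2)·ω_6^15 + (-1)·ω_6^20 + (0)·ω_6^25

X[5] = -3.5000+4.3301i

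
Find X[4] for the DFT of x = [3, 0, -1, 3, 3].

X[4] = Σ(n=0 to 4) x[n] · ω_5^(4n) where ω_5 = e^(-2πi/5)
= (3)·ω_5^0 + (0)·ω_5^4 + (-1)·ω_5^8 + (3)·ω_5^12 + (3)·ω_5^16

X[4] = 2.3090-5.2043i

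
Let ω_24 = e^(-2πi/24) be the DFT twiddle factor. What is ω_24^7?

ω_24^7 = e^(-2πi·7/24)
= cos(-2π·7/24) + i·sin(-2π·7/24)
= cos(-14π/24) + i·sin(-14π/24)

ω_24^7 = cos(-14π/24) + i·sin(-14π/24) = -0.2588-0.9659i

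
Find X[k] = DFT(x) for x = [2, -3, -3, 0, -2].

X[k] = Σ(n=0 to 4) x[n] · ω_5^(nk)
where ω_5 = e^(-2πi/5)

Computing each X[k]:
X[0] = -6
X[1] = 2.8820+2.7144i
X[2] = 5.1180-2.2654i
X[3] = 5.1180+2.2654i
X[4] = 2.8820-2.7144i

X = [-6, 2.8820+2.7144i, 5.1180-2.2654i, 5.1180+2.2654i, 2.8820-2.7144i]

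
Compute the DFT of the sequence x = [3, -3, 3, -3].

X[k] = Σ(n=0 to 3) x[n] · ω_4^(nk)
where ω_4 = e^(-2πi/4)

Computing each X[k]:
X[0] = 0
X[1] = 0
X[2] = 12
X[3] = 0

X = [0, 0, 12, 0]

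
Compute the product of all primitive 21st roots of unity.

The primitive 21st roots of unity are ω_21^k for k coprime to 21: k ∈ {1, 2, 4, 5, 8, 10, 11, 13, 16, 17, 19, 20}
Their product equals the constant term of the cyclotomic polynomial Φ_21(x) up to sign.
For n ≥ 3, the product of all primitive nth roots of unity is 1. (For n=1 it is 1; for n=2 it is -1.)

1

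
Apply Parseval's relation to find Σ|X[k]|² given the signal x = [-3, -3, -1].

Parseval: Σ|x[n]|² = (1/N)Σ|X[k]|², so Σ|X[k]|² = N·Σ|x[n]|² = 3·19.0000

Σ|X[k]|² = N·Σ|x[n]|² = 3·19.0000 = 57.0000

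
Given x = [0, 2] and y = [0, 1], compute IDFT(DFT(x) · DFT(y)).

(x ⊛ y)[n] = Σ(m=0 to 1) x[m] · y[(n-m) mod 2]

Computing each output sample:
(x ⊛ y)[0] = 2
(x ⊛ y)[1] = 0

x ⊛ y = [2, 0]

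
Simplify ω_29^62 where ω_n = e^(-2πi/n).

Since ω_29^29 = 1, powers reduce modulo 29.
62 mod 29 = 4
So ω_29^62 = ω_29^4 = e^(-2πi·4/29)

ω_29^62 = ω_29^4 = 0.6474-0.7622i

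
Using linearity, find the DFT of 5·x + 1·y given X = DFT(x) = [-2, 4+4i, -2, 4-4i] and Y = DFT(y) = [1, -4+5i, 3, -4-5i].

By linearity: DFT(5x + 1y) = 5·DFT(x) + 1·DFT(y)
= 5·[-2, 4+4i, -2, 4-4i] + 1·[1, -4+5i, 3, -4-5i]

Computing element-wise:
Z[0] = 5·(-2) + 1·(1) = -9
Z[1] = 5·(4+4i) + 1·(-4+5i) = 16+25i
Z[2] = 5·(-2) + 1·(3) = -7
Z[3] = 5·(4-4i) + 1·(-4-5i) = 16-25i

DFT(5x + 1y) = 5·X + 1·Y = [-9, 16+25i, -7, 16-25i]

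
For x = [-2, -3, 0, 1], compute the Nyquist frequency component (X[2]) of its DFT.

X[2] = Σ(n=0 to 3) x[n] · ω_4^(2n) where ω_4 = e^(-2πi/4)
= (-2)·ω_4^0 + (-3)·ω_4^2 + (0)·ω_4^4 + (1)·ω_4^6

X[2] = 0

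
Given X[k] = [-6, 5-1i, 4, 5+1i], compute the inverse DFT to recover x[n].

x[n] = (1/4) Σ(k=0 to 3) X[k] · e^(2πikn/4)

Computing each x[n]:
x[0] = 2
x[1] = -2
x[2] = -3
x[3] = -3

x = [2, -2, -3, -3]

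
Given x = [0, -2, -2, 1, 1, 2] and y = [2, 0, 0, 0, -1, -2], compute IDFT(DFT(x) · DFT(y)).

(x ⊛ y)[n] = Σ(m=0 to 5) x[m] · y[(n-m) mod 6]

Computing each output sample:
(x ⊛ y)[0] = 6
(x ⊛ y)[1] = -1
(x ⊛ y)[2] = -7
(x ⊛ y)[3] = -2
(x ⊛ y)[4] = -2
(x ⊛ y)[5] = 6

x ⊛ y = [6, -1, -7, -2, -2, 6]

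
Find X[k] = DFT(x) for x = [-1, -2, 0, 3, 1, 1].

X[k] = Σ(n=0 to 5) x[n] · ω_6^(nk)
where ω_6 = e^(-2πi/6)

Computing each X[k]:
X[0] = 2
X[1] = -5.0000+3.4641i
X[2] = 2.0000+1.7321i
X[3] = -2
X[4] = 2.0000-1.7321i
X[5] = -5.0000-3.4641i

X = [2, -5.0000+3.4641i, 2.0000+1.7321i, -2, 2.0000-1.7321i, -5.0000-3.4641i]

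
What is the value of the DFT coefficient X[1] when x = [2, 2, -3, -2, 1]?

X[1] = Σ(n=0 to 4) x[n] · ω_5^(1n) where ω_5 = e^(-2πi/5)
= (2)·ω_5^0 + (2)·ω_5^1 + (-3)·ω_5^2 + (-2)·ω_5^3 + (1)·ω_5^4

X[1] = 6.9721-0.3633i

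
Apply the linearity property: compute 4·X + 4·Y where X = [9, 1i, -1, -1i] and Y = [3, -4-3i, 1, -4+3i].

By linearity: DFT(4x + 4y) = 4·DFT(x) + 4·DFT(y)
= 4·[9, 1i, -1, -1i] + 4·[3, -4-3i, 1, -4+3i]

Computing element-wise:
Z[0] = 4·(9) + 4·(3) = 48
Z[1] = 4·(1i) + 4·(-4-3i) = -16-8i
Z[2] = 4·(-1) + 4·(1) = 0
Z[3] = 4·(-1i) + 4·(-4+3i) = -16+8i

DFT(4x + 4y) = 4·X + 4·Y = [48, -16-8i, 0, -16+8i]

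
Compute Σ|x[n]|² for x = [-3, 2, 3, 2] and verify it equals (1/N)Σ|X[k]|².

Time domain:
Σ|x[n]|² = |-3|² + |2|² + |3|² + |2|² = 26.0000

Frequency domain:
(1/4)Σ|X[k]|² = (1/4)(|4|² + |-6|² + |-4|² + |-6|²) = (1/4)·104.0000 = 26.0000

Both sides agree, confirming Parseval's theorem.

Σ|x[n]|² = (1/N)Σ|X[k]|² = 26.0000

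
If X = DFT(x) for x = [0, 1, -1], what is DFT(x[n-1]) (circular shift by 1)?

Time shift by 1: X_shifted[k] = ω_3^(1k) · X[k]
Shifted x = [-1, 0, 1]

DFT(x[n-1]) = [0, -1.5000+0.8660i, -1.5000-0.8660i]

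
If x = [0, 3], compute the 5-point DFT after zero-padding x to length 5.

Original 2-point DFT: [3, -3]
Zero-padded 5-point DFT provides frequency interpolation.

DFT_5([x, 0, ...]) = [3, 0.9271-2.8532i, -2.4271-1.7634i, -2.4271+1.7634i, 0.9271+2.8532i]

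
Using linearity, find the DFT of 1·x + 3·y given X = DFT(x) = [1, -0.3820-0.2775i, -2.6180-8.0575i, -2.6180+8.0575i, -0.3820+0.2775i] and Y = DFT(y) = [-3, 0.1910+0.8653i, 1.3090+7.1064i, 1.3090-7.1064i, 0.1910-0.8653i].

By linearity: DFT(1x + 3y) = 1·DFT(x) + 3·DFT(y)
= 1·[1, -0.3820-0.2775i, -2.6180-8.0575i, -2.6180+8.0575i, -0.3820+0.2775i] + 3·[-3, 0.1910+0.8653i, 1.3090+7.1064i, 1.3090-7.1064i, 0.1910-0.8653i]

Computing element-wise:
Z[0] = 1·(1) + 3·(-3) = -8
Z[1] = 1·(-0.3820-0.2775i) + 3·(0.1910+0.8653i) = 0.1910+2.3184i
Z[2] = 1·(-2.6180-8.0575i) + 3·(1.3090+7.1064i) = 1.3090+13.2617i
Z[3] = 1·(-2.6180+8.0575i) + 3·(1.3090-7.1064i) = 1.3090-13.2617i
Z[4] = 1·(-0.3820+0.2775i) + 3·(0.1910-0.8653i) = 0.1910-2.3184i

DFT(1x + 3y) = 1·X + 3·Y = [-8, 0.1910+2.3184i, 1.3090+13.2617i, 1.3090-13.2617i, 0.1910-2.3184i]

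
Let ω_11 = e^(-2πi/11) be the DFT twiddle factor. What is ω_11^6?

ω_11^6 = e^(-2πi·6/11)
= cos(-2π·6/11) + i·sin(-2π·6/11)
= cos(-12π/11) + i·sin(-12π/11)

ω_11^6 = cos(-12π/11) + i·sin(-12π/11) = -0.9595+0.2817i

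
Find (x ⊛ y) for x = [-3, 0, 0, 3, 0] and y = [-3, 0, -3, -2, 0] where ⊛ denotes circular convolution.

(x ⊛ y)[n] = Σ(m=0 to 4) x[m] · y[(n-m) mod 5]

Computing each output sample:
(x ⊛ y)[0] = 0
(x ⊛ y)[1] = -6
(x ⊛ y)[2] = 9
(x ⊛ y)[3] = -3
(x ⊛ y)[4] = 0

x ⊛ y = [0, -6, 9, -3, 0]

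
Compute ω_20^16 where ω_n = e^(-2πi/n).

ω_20^16 = e^(-2πi·16/20)
= cos(-2π·16/20) + i·sin(-2π·16/20)
= cos(-32π/20) + i·sin(-32π/20)

ω_20^16 = cos(-32π/20) + i·sin(-32π/20) = 0.3090+0.9511i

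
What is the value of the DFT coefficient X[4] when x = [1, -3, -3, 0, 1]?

X[4] = Σ(n=0 to 4) x[n] · ω_5^(4n) where ω_5 = e^(-2πi/5)
= (1)·ω_5^0 + (-3)·ω_5^4 + (-3)·ω_5^8 + (0)·ω_5^12 + (1)·ω_5^16

X[4] = 2.8090-5.5676i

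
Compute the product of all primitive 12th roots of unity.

The primitive 12th roots of unity are ω_12^k for k coprime to 12: k ∈ {1, 5, 7, 11}
Their product equals the constant term of the cyclotomic polynomial Φ_12(x) up to sign.
For n ≥ 3, the product of all primitive nth roots of unity is 1. (For n=1 it is 1; for n=2 it is -1.)

1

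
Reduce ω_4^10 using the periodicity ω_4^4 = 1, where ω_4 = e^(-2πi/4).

Since ω_4^4 = 1, powers reduce modulo 4.
10 mod 4 = 2
So ω_4^10 = ω_4^2 = e^(-2πi·2/4)

ω_4^10 = ω_4^2 = -1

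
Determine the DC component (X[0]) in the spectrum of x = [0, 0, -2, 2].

X[0] = Σ(n=0 to 3) x[n] · ω_4^0 = Σ x[n]
= (0) + (0) + (-2) + (2)

X[0] = 0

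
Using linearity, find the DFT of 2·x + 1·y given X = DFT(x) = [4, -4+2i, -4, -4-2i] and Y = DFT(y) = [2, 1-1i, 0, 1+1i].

By linearity: DFT(2x + 1y) = 2·DFT(x) + 1·DFT(y)
= 2·[4, -4+2i, -4, -4-2i] + 1·[2, 1-1i, 0, 1+1i]

Computing element-wise:
Z[0] = 2·(4) + 1·(2) = 10
Z[1] = 2·(-4+2i) + 1·(1-1i) = -7+3i
Z[2] = 2·(-4) + 1·(0) = -8
Z[3] = 2·(-4-2i) + 1·(1+1i) = -7-3i

DFT(2x + 1y) = 2·X + 1·Y = [10, -7+3i, -8, -7-3i]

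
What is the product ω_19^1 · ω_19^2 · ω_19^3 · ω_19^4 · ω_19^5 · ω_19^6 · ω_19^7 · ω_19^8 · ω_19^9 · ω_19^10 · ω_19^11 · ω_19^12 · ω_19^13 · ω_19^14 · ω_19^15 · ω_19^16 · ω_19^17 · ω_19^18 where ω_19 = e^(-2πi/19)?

The primitive 19th roots of unity are ω_19^k for k coprime to 19: k ∈ {1, 2, 3, 4, 5, 6, 7, 8, 9, 10, 11, 12, 13, 14, 15, 16, 17, 18}
Their product equals the constant term of the cyclotomic polynomial Φ_19(x) up to sign.
For n ≥ 3, the product of all primitive nth roots of unity is 1. (For n=1 it is 1; for n=2 it is -1.)

1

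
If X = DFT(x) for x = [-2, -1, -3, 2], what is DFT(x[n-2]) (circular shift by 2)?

Time shift by 2: X_shifted[k] = ω_4^(2k) · X[k]
Shifted x = [-3, 2, -2, -1]

DFT(x[n-2]) = [-4, -1-3i, -6, -1+3i]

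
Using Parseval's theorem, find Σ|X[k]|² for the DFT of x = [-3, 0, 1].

Parseval: Σ|x[n]|² = (1/N)Σ|X[k]|², so Σ|X[k]|² = N·Σ|x[n]|² = 3·10.0000

Σ|X[k]|² = N·Σ|x[n]|² = 3·10.0000 = 30.0000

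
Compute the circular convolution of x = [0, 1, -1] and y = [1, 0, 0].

(x ⊛ y)[n] = Σ(m=0 to 2) x[m] · y[(n-m) mod 3]

Computing each output sample:
(x ⊛ y)[0] = 0
(x ⊛ y)[1] = 1
(x ⊛ y)[2] = -1

x ⊛ y = [0, 1, -1]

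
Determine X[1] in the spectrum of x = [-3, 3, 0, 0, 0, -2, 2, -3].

X[1] = Σ(n=0 to 7) x[n] · ω_8^(1n) where ω_8 = e^(-2πi/8)
= (-3)·ω_8^0 + (3)·ω_8^1 + (0)·ω_8^2 + (0)·ω_8^3 + (0)·ω_8^4 + (-2)·ω_8^5 + (2)·ω_8^6 + (-3)·ω_8^7

X[1] = -1.5858-3.6569i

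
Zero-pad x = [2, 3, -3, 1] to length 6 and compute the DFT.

Original 4-point DFT: [3, 5-2i, -5, 5+2i]
Zero-padded 6-point DFT provides frequency interpolation.

DFT_6([x, 0, ...]) = [3, 4, 3.0000-5.1962i, -5, 3.0000+5.1962i, 4]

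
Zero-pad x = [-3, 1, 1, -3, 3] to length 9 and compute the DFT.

Original 5-point DFT: [-1, -0.1459-0.4490i, -6.8541+4.9798i, -6.8541-4.9798i, -0.1459+0.4490i]
Zero-padded 9-point DFT provides frequency interpolation.

DFT_9([x, 0, ...]) = [-1, -3.3794-0.0556i, 0.0321-1.9965i, -8.5000-2.5981i, -1.1527+5.8533i, -1.1527-5.8533i, -8.5000+2.5981i, 0.0321+1.9965i, -3.3794+0.0556i]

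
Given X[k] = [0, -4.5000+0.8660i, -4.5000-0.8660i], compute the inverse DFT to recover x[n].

x[n] = (1/3) Σ(k=0 to 2) X[k] · e^(2πikn/3)

Computing each x[n]:
x[0] = -3
x[1] = 1
x[2] = 2

x = [-3, 1, 2]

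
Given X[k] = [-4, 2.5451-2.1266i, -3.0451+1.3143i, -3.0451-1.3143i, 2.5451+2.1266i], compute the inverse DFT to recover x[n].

x[n] = (1/5) Σ(k=0 to 4) X[k] · e^(2πikn/5)

Computing each x[n]:
x[0] = -1
x[1] = 1
x[2] = -1
x[3] = -3
x[4] = 0

x = [-1, 1, -1, -3, 0]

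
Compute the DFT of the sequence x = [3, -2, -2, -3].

X[k] = Σ(n=0 to 3) x[n] · ω_4^(nk)
where ω_4 = e^(-2πi/4)

Computing each X[k]:
X[0] = -4
X[1] = 5-1i
X[2] = 6
X[3] = 5+1i

X = [-4, 5-1i, 6, 5+1i]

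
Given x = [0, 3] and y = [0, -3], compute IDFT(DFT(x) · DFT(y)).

(x ⊛ y)[n] = Σ(m=0 to 1) x[m] · y[(n-m) mod 2]

Computing each output sample:
(x ⊛ y)[0] = -9
(x ⊛ y)[1] = 0

x ⊛ y = [-9, 0]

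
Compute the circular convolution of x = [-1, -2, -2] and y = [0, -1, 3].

(x ⊛ y)[n] = Σ(m=0 to 2) x[m] · y[(n-m) mod 3]

Computing each output sample:
(x ⊛ y)[0] = -4
(x ⊛ y)[1] = -5
(x ⊛ y)[2] = -1

x ⊛ y = [-4, -5, -1]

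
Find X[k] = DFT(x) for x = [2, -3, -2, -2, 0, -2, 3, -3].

X[k] = Σ(n=0 to 7) x[n] · ω_8^(nk)
where ω_8 = e^(-2πi/8)

Computing each X[k]:
X[0] = -7
X[1] = 0.5858+5.0000i
X[2] = 1
X[3] = 3.4142-5.0000i
X[4] = 13
X[5] = 3.4142+5.0000i
X[6] = 1
X[7] = 0.5858-5.0000i

X = [-7, 0.5858+5.0000i, 1, 3.4142-5.0000i, 13, 3.4142+5.0000i, 1, 0.5858-5.0000i]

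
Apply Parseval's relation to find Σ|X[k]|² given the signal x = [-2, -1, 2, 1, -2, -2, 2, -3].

Parseval: Σ|x[n]|² = (1/N)Σ|X[k]|², so Σ|X[k]|² = N·Σ|x[n]|² = 8·31.0000

Σ|X[k]|² = N·Σ|x[n]|² = 8·31.0000 = 248.0000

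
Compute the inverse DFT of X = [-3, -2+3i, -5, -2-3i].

x[n] = (1/4) Σ(k=0 to 3) X[k] · e^(2πikn/4)

Computing each x[n]:
x[0] = -3
x[1] = -1
x[2] = -1
x[3] = 2

x = [-3, -1, -1, 2]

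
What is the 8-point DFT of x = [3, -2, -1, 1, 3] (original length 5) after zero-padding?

Original 5-point DFT: [4, 3.3090+5.9309i, 2.1910+1.0368i, 2.1910-1.0368i, 3.3090-5.9309i]
Zero-padded 8-point DFT provides frequency interpolation.

DFT_8([x, 0, ...]) = [4, -2.1213+1.7071i, 7+3i, 2.1213-0.2929i, 6, 2.1213+0.2929i, 7-3i, -2.1213-1.7071i]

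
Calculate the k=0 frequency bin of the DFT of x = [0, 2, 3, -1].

X[0] = Σ(n=0 to 3) x[n] · ω_4^0 = Σ x[n]
= (0) + (2) + (3) + (-1)

X[0] = 4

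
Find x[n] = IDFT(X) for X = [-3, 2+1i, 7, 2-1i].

x[n] = (1/4) Σ(k=0 to 3) X[k] · e^(2πikn/4)

Computing each x[n]:
x[0] = 2
x[1] = -3
x[2] = 0
x[3] = -2

x = [2, -3, 0, -2]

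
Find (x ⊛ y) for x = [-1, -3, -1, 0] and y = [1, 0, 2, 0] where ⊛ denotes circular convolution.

(x ⊛ y)[n] = Σ(m=0 to 3) x[m] · y[(n-m) mod 4]

Computing each output sample:
(x ⊛ y)[0] = -3
(x ⊛ y)[1] = -3
(x ⊛ y)[2] = -3
(x ⊛ y)[3] = -6

x ⊛ y = [-3, -3, -3, -6]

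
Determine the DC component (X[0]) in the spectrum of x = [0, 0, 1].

X[0] = Σ(n=0 to 2) x[n] · ω_3^0 = Σ x[n]
= (0) + (0) + (1)

X[0] = 1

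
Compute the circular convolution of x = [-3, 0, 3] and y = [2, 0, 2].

(x ⊛ y)[n] = Σ(m=0 to 2) x[m] · y[(n-m) mod 3]

Computing each output sample:
(x ⊛ y)[0] = -6
(x ⊛ y)[1] = 6
(x ⊛ y)[2] = 0

x ⊛ y = [-6, 6, 0]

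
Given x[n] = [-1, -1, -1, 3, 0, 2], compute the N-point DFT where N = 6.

X[k] = Σ(n=0 to 5) x[n] · ω_6^(nk)
where ω_6 = e^(-2πi/6)

Computing each X[k]:
X[0] = 2
X[1] = -3.0000+3.4641i
X[2] = 2.0000+1.7321i
X[3] = -6
X[4] = 2.0000-1.7321i
X[5] = -3.0000-3.4641i

X = [2, -3.0000+3.4641i, 2.0000+1.7321i, -6, 2.0000-1.7321i, -3.0000-3.4641i]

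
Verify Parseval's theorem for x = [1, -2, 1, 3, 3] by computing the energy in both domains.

Time domain:
Σ|x[n]|² = |1|² + |-2|² + |1|² + |3|² + |3|² = 24.0000

Frequency domain:
(1/5)Σ|X[k]|² = (1/5)(|6|² + |-1.9271+5.9309i|² + |1.4271+1.0368i|² + |1.4271-1.0368i|² + |-1.9271-5.9309i|²) = (1/5)·120.0000 = 24.0000

Both sides agree, confirming Parseval's theorem.

Σ|x[n]|² = (1/N)Σ|X[k]|² = 24.0000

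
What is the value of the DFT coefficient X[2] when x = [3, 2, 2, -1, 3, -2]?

X[2] = Σ(n=0 to 5) x[n] · ω_6^(2n) where ω_6 = e^(-2πi/6)
= (3)·ω_6^0 + (2)·ω_6^2 + (2)·ω_6^4 + (-1)·ω_6^6 + (3)·ω_6^8 + (-2)·ω_6^10

X[2] = -0.5000-4.3301i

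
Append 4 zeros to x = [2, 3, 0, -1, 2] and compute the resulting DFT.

Original 5-point DFT: [6, 4.3541-1.5388i, -2.3541+0.3633i, -2.3541-0.3633i, 4.3541+1.5388i]
Zero-padded 9-point DFT provides frequency interpolation.

DFT_9([x, 0, ...]) = [6, 2.9187-1.7464i, 4.5530-2.5349i, -1.5000-4.3301i, 0.0282+1.8096i, 0.0282-1.8096i, -1.5000+4.3301i, 4.5530+2.5349i, 2.9187+1.7464i]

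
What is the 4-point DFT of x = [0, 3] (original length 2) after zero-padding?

Original 2-point DFT: [3, -3]
Zero-padded 4-point DFT provides frequency interpolation.

DFT_4([x, 0, ...]) = [3, -3i, -3, 3i]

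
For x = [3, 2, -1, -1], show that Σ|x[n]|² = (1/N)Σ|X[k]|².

Time domain:
Σ|x[n]|² = |3|² + |2|² + |-1|² + |-1|² = 15.0000

Frequency domain:
(1/4)Σ|X[k]|² = (1/4)(|3|² + |4-3i|² + |1|² + |4+3i|²) = (1/4)·60.0000 = 15.0000

Both sides agree, confirming Parseval's theorem.

Σ|x[n]|² = (1/N)Σ|X[k]|² = 15.0000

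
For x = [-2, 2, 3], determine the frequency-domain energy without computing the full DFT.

Parseval: Σ|x[n]|² = (1/N)Σ|X[k]|², so Σ|X[k]|² = N·Σ|x[n]|² = 3·17.0000

Σ|X[k]|² = N·Σ|x[n]|² = 3·17.0000 = 51.0000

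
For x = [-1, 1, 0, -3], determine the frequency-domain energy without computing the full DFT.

Parseval: Σ|x[n]|² = (1/N)Σ|X[k]|², so Σ|X[k]|² = N·Σ|x[n]|² = 4·11.0000

Σ|X[k]|² = N·Σ|x[n]|² = 4·11.0000 = 44.0000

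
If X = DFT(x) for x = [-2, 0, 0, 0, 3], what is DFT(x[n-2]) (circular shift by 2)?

Time shift by 2: X_shifted[k] = ω_5^(2k) · X[k]
Shifted x = [0, 3, -2, 0, 0]

DFT(x[n-2]) = [1, 2.5451-1.6776i, -3.0451-3.6655i, -3.0451+3.6655i, 2.5451+1.6776i]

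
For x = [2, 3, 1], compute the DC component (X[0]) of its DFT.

X[0] = Σ(n=0 to 2) x[n] · ω_3^0 = Σ x[n]
= (2) + (3) + (1)

X[0] = 6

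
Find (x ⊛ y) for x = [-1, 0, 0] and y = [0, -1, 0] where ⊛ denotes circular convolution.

(x ⊛ y)[n] = Σ(m=0 to 2) x[m] · y[(n-m) mod 3]

Computing each output sample:
(x ⊛ y)[0] = 0
(x ⊛ y)[1] = 1
(x ⊛ y)[2] = 0

x ⊛ y = [0, 1, 0]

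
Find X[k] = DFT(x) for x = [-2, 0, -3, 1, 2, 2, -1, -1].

X[k] = Σ(n=0 to 7) x[n] · ω_8^(nk)
where ω_8 = e^(-2πi/8)

Computing each X[k]:
X[0] = -2
X[1] = -6.8284+2.0000i
X[2] = 4-2i
X[3] = -1.1716-2.0000i
X[4] = -6
X[5] = -1.1716+2.0000i
X[6] = 4+2i
X[7] = -6.8284-2.0000i

X = [-2, -6.8284+2.0000i, 4-2i, -1.1716-2.0000i, -6, -1.1716+2.0000i, 4+2i, -6.8284-2.0000i]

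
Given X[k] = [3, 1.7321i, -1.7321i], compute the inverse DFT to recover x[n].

x[n] = (1/3) Σ(k=0 to 2) X[k] · e^(2πikn/3)

Computing each x[n]:
x[0] = 1
x[1] = 0
x[2] = 2

x = [1, 0, 2]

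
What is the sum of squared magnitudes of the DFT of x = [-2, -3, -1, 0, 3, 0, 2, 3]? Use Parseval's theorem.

Parseval: Σ|x[n]|² = (1/N)Σ|X[k]|², so Σ|X[k]|² = N·Σ|x[n]|² = 8·36.0000

Σ|X[k]|² = N·Σ|x[n]|² = 8·36.0000 = 288.0000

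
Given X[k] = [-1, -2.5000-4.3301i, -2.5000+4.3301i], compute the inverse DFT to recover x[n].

x[n] = (1/3) Σ(k=0 to 2) X[k] · e^(2πikn/3)

Computing each x[n]:
x[0] = -2
x[1] = 3
x[2] = -2

x = [-2, 3, -2]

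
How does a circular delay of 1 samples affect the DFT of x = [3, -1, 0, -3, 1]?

Time shift by 1: X_shifted[k] = ω_5^(1k) · X[k]
Shifted x = [1, 3, -1, 0, -3]

DFT(x[n-1]) = [0, 1.8090-5.1186i, 0.6910-4.4778i, 0.6910+4.4778i, 1.8090+5.1186i]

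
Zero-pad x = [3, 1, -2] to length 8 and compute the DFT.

Original 3-point DFT: [2, 3.5000-2.5981i, 3.5000+2.5981i]
Zero-padded 8-point DFT provides frequency interpolation.

DFT_8([x, 0, ...]) = [2, 3.7071+1.2929i, 5-1i, 2.2929-2.7071i, 0, 2.2929+2.7071i, 5+1i, 3.7071-1.2929i]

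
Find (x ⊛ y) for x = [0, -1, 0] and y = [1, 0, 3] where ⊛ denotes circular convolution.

(x ⊛ y)[n] = Σ(m=0 to 2) x[m] · y[(n-m) mod 3]

Computing each output sample:
(x ⊛ y)[0] = -3
(x ⊛ y)[1] = -1
(x ⊛ y)[2] = 0

x ⊛ y = [-3, -1, 0]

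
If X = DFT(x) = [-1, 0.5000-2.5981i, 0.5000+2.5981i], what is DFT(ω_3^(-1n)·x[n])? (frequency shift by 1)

Modulation property: DFT(ω_3^(-1n)·x[n]) = X[(k-1) mod 3], so circularly shift X by 1 positions.

X[k-1] = [0.5000+2.5981i, -1, 0.5000-2.5981i]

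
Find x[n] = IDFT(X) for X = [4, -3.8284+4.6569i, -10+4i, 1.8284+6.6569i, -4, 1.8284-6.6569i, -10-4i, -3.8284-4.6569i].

x[n] = (1/8) Σ(k=0 to 7) X[k] · e^(2πikn/8)

Computing each x[n]:
x[0] = -3
x[1] = -3
x[2] = 3
x[3] = 1
x[4] = -2
x[5] = 3
x[6] = 2
x[7] = 3

x = [-3, -3, 3, 1, -2, 3, 2, 3]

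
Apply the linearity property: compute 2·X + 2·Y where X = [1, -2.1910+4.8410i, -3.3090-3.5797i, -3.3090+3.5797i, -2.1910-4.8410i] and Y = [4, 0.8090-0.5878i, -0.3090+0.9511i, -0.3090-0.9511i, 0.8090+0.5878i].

By linearity: DFT(2x + 2y) = 2·DFT(x) + 2·DFT(y)
= 2·[1, -2.1910+4.8410i, -3.3090-3.5797i, -3.3090+3.5797i, -2.1910-4.8410i] + 2·[4, 0.8090-0.5878i, -0.3090+0.9511i, -0.3090-0.9511i, 0.8090+0.5878i]

Computing element-wise:
Z[0] = 2·(1) + 2·(4) = 10
Z[1] = 2·(-2.1910+4.8410i) + 2·(0.8090-0.5878i) = -2.7640+8.5064i
Z[2] = 2·(-3.3090-3.5797i) + 2·(-0.3090+0.9511i) = -7.2360-5.2572i
Z[3] = 2·(-3.3090+3.5797i) + 2·(-0.3090-0.9511i) = -7.2360+5.2572i
Z[4] = 2·(-2.1910-4.8410i) + 2·(0.8090+0.5878i) = -2.7640-8.5064i

DFT(2x + 2y) = 2·X + 2·Y = [10, -2.7640+8.5064i, -7.2360-5.2572i, -7.2360+5.2572i, -2.7640-8.5064i]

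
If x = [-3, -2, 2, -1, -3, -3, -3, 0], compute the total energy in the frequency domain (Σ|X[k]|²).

Parseval: Σ|x[n]|² = (1/N)Σ|X[k]|², so Σ|X[k]|² = N·Σ|x[n]|² = 8·45.0000

Σ|X[k]|² = N·Σ|x[n]|² = 8·45.0000 = 360.0000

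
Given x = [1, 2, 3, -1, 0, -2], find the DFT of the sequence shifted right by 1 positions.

Time shift by 1: X_shifted[k] = ω_6^(1k) · X[k]
Shifted x = [-2, 1, 2, 3, -1, 0]

DFT(x[n-1]) = [3, -5.0000-3.4641i, 1.7321i, -5, -1.7321i, -5.0000+3.4641i]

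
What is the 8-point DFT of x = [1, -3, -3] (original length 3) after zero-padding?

Original 3-point DFT: [-5, 4, 4]
Zero-padded 8-point DFT provides frequency interpolation.

DFT_8([x, 0, ...]) = [-5, -1.1213+5.1213i, 4+3i, 3.1213-0.8787i, 1, 3.1213+0.8787i, 4-3i, -1.1213-5.1213i]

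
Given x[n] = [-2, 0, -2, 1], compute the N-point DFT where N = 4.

X[k] = Σ(n=0 to 3) x[n] · ω_4^(nk)
where ω_4 = e^(-2πi/4)

Computing each X[k]:
X[0] = -3
X[1] = 1i
X[2] = -5
X[3] = -1i

X = [-3, 1i, -5, -1i]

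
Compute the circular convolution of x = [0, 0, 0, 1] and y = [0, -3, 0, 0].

(x ⊛ y)[n] = Σ(m=0 to 3) x[m] · y[(n-m) mod 4]

Computing each output sample:
(x ⊛ y)[0] = -3
(x ⊛ y)[1] = 0
(x ⊛ y)[2] = 0
(x ⊛ y)[3] = 0

x ⊛ y = [-3, 0, 0, 0]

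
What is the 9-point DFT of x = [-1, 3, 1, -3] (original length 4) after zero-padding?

Original 4-point DFT: [0, -2-6i, 0, -2+6i]
Zero-padded 9-point DFT provides frequency interpolation.

DFT_9([x, 0, ...]) = [0, 2.9718-0.3151i, 0.0813-5.8945i, -6.0000-1.7321i, -1.5530+2.2148i, -1.5530-2.2148i, -6.0000+1.7321i, 0.0813+5.8945i, 2.9718+0.3151i]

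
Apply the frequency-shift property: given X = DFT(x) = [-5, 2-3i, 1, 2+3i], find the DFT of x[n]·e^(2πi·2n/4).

Modulation property: DFT(ω_4^(-2n)·x[n]) = X[(k-2) mod 4], so circularly shift X by 2 positions.

X[k-2] = [1, 2+3i, -5, 2-3i]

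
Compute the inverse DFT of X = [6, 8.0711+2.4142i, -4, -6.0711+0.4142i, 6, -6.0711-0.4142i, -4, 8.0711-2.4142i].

x[n] = (1/8) Σ(k=0 to 7) X[k] · e^(2πikn/8)

Computing each x[n]:
x[0] = 1
x[1] = 2
x[2] = 2
x[3] = -3
x[4] = 0
x[5] = -2
x[6] = 3
x[7] = 3

x = [1, 2, 2, -3, 0, -2, 3, 3]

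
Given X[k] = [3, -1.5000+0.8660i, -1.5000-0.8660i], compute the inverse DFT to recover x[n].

x[n] = (1/3) Σ(k=0 to 2) X[k] · e^(2πikn/3)

Computing each x[n]:
x[0] = 0
x[1] = 1
x[2] = 2

x = [0, 1, 2]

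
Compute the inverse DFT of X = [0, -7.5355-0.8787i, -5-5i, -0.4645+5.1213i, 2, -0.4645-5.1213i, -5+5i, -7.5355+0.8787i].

x[n] = (1/8) Σ(k=0 to 7) X[k] · e^(2πikn/8)

Computing each x[n]:
x[0] = -3
x[1] = -1
x[2] = 3
x[3] = -1
x[4] = 1
x[5] = 3
x[6] = 0
x[7] = -2

x = [-3, -1, 3, -1, 1, 3, 0, -2]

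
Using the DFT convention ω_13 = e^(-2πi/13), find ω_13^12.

ω_13^12 = e^(-2πi·12/13)
= cos(-2π·12/13) + i·sin(-2π·12/13)
= cos(-24π/13) + i·sin(-24π/13)

ω_13^12 = cos(-24π/13) + i·sin(-24π/13) = 0.8855+0.4647i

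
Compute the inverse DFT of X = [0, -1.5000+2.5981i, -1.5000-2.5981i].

x[n] = (1/3) Σ(k=0 to 2) X[k] · e^(2πikn/3)

Computing each x[n]:
x[0] = -1
x[1] = -1
x[2] = 2

x = [-1, -1, 2]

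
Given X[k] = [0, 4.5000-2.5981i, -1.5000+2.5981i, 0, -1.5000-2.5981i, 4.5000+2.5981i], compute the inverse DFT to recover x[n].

x[n] = (1/6) Σ(k=0 to 5) X[k] · e^(2πikn/6)

Computing each x[n]:
x[0] = 1
x[1] = 1
x[2] = 1
x[3] = -2
x[4] = -2
x[5] = 1

x = [1, 1, 1, -2, -2, 1]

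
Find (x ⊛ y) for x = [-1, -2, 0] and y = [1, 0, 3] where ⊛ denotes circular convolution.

(x ⊛ y)[n] = Σ(m=0 to 2) x[m] · y[(n-m) mod 3]

Computing each output sample:
(x ⊛ y)[0] = -7
(x ⊛ y)[1] = -2
(x ⊛ y)[2] = -3

x ⊛ y = [-7, -2, -3]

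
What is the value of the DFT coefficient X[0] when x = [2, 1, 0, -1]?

X[0] = Σ(n=0 to 3) x[n] · ω_4^0 = Σ x[n]
= (2) + (1) + (0) + (-1)

X[0] = 2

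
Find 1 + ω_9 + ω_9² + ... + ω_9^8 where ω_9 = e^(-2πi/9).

Sum of all nth roots of unity equals 0 for n > 1 (geometric series with r ≠ 1).

0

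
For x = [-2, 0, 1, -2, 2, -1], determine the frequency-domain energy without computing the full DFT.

Parseval: Σ|x[n]|² = (1/N)Σ|X[k]|², so Σ|X[k]|² = N·Σ|x[n]|² = 6·14.0000

Σ|X[k]|² = N·Σ|x[n]|² = 6·14.0000 = 84.0000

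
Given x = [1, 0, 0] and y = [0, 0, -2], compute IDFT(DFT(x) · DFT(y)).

(x ⊛ y)[n] = Σ(m=0 to 2) x[m] · y[(n-m) mod 3]

Computing each output sample:
(x ⊛ y)[0] = 0
(x ⊛ y)[1] = 0
(x ⊛ y)[2] = -2

x ⊛ y = [0, 0, -2]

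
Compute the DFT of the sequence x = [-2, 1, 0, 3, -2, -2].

X[k] = Σ(n=0 to 5) x[n] · ω_6^(nk)
where ω_6 = e^(-2πi/6)

Computing each X[k]:
X[0] = -2
X[1] = -4.5000-4.3301i
X[2] = 2.5000-0.8660i
X[3] = -6
X[4] = 2.5000+0.8660i
X[5] = -4.5000+4.3301i

X = [-2, -4.5000-4.3301i, 2.5000-0.8660i, -6, 2.5000+0.8660i, -4.5000+4.3301i]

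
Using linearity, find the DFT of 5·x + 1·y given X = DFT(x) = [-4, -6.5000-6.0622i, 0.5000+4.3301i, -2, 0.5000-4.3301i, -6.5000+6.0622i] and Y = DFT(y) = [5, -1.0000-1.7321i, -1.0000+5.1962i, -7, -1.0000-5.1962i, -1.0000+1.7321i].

By linearity: DFT(5x + 1y) = 5·DFT(x) + 1·DFT(y)
= 5·[-4, -6.5000-6.0622i, 0.5000+4.3301i, -2, 0.5000-4.3301i, -6.5000+6.0622i] + 1·[5, -1.0000-1.7321i, -1.0000+5.1962i, -7, -1.0000-5.1962i, -1.0000+1.7321i]

Computing element-wise:
Z[0] = 5·(-4) + 1·(5) = -15
Z[1] = 5·(-6.5000-6.0622i) + 1·(-1.0000-1.7321i) = -33.5000-32.0431i
Z[2] = 5·(0.5000+4.3301i) + 1·(-1.0000+5.1962i) = 1.5000+26.8467i
Z[3] = 5·(-2) + 1·(-7) = -17
Z[4] = 5·(0.5000-4.3301i) + 1·(-1.0000-5.1962i) = 1.5000-26.8467i
Z[5] = 5·(-6.5000+6.0622i) + 1·(-1.0000+1.7321i) = -33.5000+32.0431i

DFT(5x + 1y) = 5·X + 1·Y = [-15, -33.5000-32.0431i, 1.5000+26.8467i, -17, 1.5000-26.8467i, -33.5000+32.0431i]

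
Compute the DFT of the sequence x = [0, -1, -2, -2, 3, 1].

X[k] = Σ(n=0 to 5) x[n] · ω_6^(nk)
where ω_6 = e^(-2πi/6)

Computing each X[k]:
X[0] = -1
X[1] = 1.5000+6.0622i
X[2] = -2.5000-2.5981i
X[3] = 3
X[4] = -2.5000+2.5981i
X[5] = 1.5000-6.0622i

X = [-1, 1.5000+6.0622i, -2.5000-2.5981i, 3, -2.5000+2.5981i, 1.5000-6.0622i]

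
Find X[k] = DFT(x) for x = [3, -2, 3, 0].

X[k] = Σ(n=0 to 3) x[n] · ω_4^(nk)
where ω_4 = e^(-2πi/4)

Computing each X[k]:
X[0] = 4
X[1] = 2i
X[2] = 8
X[3] = -2i

X = [4, 2i, 8, -2i]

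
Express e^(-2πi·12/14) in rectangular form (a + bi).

ω_14^12 = e^(-2πi·12/14)
= cos(-2π·12/14) + i·sin(-2π·12/14)
= cos(-24π/14) + i·sin(-24π/14)

ω_14^12 = cos(-24π/14) + i·sin(-24π/14) = 0.6235+0.7818i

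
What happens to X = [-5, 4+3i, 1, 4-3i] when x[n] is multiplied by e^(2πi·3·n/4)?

Modulation property: DFT(ω_4^(-3n)·x[n]) = X[(k-3) mod 4], so circularly shift X by 3 positions.

X[k-3] = [4+3i, 1, 4-3i, -5]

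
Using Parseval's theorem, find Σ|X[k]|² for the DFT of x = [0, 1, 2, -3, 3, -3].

Parseval: Σ|x[n]|² = (1/N)Σ|X[k]|², so Σ|X[k]|² = N·Σ|x[n]|² = 6·32.0000

Σ|X[k]|² = N·Σ|x[n]|² = 6·32.0000 = 192.0000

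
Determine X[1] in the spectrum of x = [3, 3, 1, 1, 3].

X[1] = Σ(n=0 to 4) x[n] · ω_5^(1n) where ω_5 = e^(-2πi/5)
= (3)·ω_5^0 + (3)·ω_5^1 + (1)·ω_5^2 + (1)·ω_5^3 + (3)·ω_5^4

X[1] = 3.2361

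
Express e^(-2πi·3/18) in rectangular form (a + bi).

ω_18^3 = e^(-2πi·3/18)
= cos(-2π·3/18) + i·sin(-2π·3/18)
= cos(-6π/18) + i·sin(-6π/18)

ω_18^3 = cos(-6π/18) + i·sin(-6π/18) = 0.5000-0.8660i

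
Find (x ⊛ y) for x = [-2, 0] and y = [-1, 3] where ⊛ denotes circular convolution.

(x ⊛ y)[n] = Σ(m=0 to 1) x[m] · y[(n-m) mod 2]

Computing each output sample:
(x ⊛ y)[0] = 2
(x ⊛ y)[1] = -6

x ⊛ y = [2, -6]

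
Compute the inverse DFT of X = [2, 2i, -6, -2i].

x[n] = (1/4) Σ(k=0 to 3) X[k] · e^(2πikn/4)

Computing each x[n]:
x[0] = -1
x[1] = 1
x[2] = -1
x[3] = 3

x = [-1, 1, -1, 3]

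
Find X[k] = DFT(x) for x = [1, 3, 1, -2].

X[k] = Σ(n=0 to 3) x[n] · ω_4^(nk)
where ω_4 = e^(-2πi/4)

Computing each X[k]:
X[0] = 3
X[1] = -5i
X[2] = 1
X[3] = 5i

X = [3, -5i, 1, 5i]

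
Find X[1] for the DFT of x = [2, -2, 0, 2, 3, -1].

X[1] = Σ(n=0 to 5) x[n] · ω_6^(1n) where ω_6 = e^(-2πi/6)
= (2)·ω_6^0 + (-2)·ω_6^1 + (0)·ω_6^2 + (2)·ω_6^3 + (3)·ω_6^4 + (-1)·ω_6^5

X[1] = -3.0000+3.4641i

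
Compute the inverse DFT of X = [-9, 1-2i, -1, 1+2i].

x[n] = (1/4) Σ(k=0 to 3) X[k] · e^(2πikn/4)

Computing each x[n]:
x[0] = -2
x[1] = -1
x[2] = -3
x[3] = -3

x = [-2, -1, -3, -3]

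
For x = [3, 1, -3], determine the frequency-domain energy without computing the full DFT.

Parseval: Σ|x[n]|² = (1/N)Σ|X[k]|², so Σ|X[k]|² = N·Σ|x[n]|² = 3·19.0000

Σ|X[k]|² = N·Σ|x[n]|² = 3·19.0000 = 57.0000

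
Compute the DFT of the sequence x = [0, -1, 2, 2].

X[k] = Σ(n=0 to 3) x[n] · ω_4^(nk)
where ω_4 = e^(-2πi/4)

Computing each X[k]:
X[0] = 3
X[1] = -2+3i
X[2] = 1
X[3] = -2-3i

X = [3, -2+3i, 1, -2-3i]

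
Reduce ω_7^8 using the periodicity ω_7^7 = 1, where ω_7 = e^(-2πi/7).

Since ω_7^7 = 1, powers reduce modulo 7.
8 mod 7 = 1
So ω_7^8 = ω_7^1 = e^(-2πi·1/7)

ω_7^8 = ω_7^1 = 0.6235-0.7818i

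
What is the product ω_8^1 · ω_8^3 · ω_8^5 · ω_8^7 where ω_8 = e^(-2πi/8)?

The primitive 8th roots of unity are ω_8^k for k coprime to 8: k ∈ {1, 3, 5, 7}
Their product equals the constant term of the cyclotomic polynomial Φ_8(x) up to sign.
For n ≥ 3, the product of all primitive nth roots of unity is 1. (For n=1 it is 1; for n=2 it is -1.)

1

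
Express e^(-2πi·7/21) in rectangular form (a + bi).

ω_21^7 = e^(-2πi·7/21)
= cos(-2π·7/21) + i·sin(-2π·7/21)
= cos(-14π/21) + i·sin(-14π/21)

ω_21^7 = cos(-14π/21) + i·sin(-14π/21) = -0.5000-0.8660i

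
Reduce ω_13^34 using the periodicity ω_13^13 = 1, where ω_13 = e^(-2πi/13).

Since ω_13^13 = 1, powers reduce modulo 13.
34 mod 13 = 8
So ω_13^34 = ω_13^8 = e^(-2πi·8/13)

ω_13^34 = ω_13^8 = -0.7485+0.6631i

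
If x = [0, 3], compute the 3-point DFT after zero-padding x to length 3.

Original 2-point DFT: [3, -3]
Zero-padded 3-point DFT provides frequency interpolation.

DFT_3([x, 0, ...]) = [3, -1.5000-2.5981i, -1.5000+2.5981i]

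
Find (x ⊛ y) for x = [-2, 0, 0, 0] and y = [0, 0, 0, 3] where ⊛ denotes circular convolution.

(x ⊛ y)[n] = Σ(m=0 to 3) x[m] · y[(n-m) mod 4]

Computing each output sample:
(x ⊛ y)[0] = 0
(x ⊛ y)[1] = 0
(x ⊛ y)[2] = 0
(x ⊛ y)[3] = -6

x ⊛ y = [0, 0, 0, -6]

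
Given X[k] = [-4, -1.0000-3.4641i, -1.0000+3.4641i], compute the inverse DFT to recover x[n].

x[n] = (1/3) Σ(k=0 to 2) X[k] · e^(2πikn/3)

Computing each x[n]:
x[0] = -2
x[1] = 1
x[2] = -3

x = [-2, 1, -3]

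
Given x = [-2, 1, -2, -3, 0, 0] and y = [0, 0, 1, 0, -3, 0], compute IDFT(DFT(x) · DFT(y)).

(x ⊛ y)[n] = Σ(m=0 to 5) x[m] · y[(n-m) mod 6]

Computing each output sample:
(x ⊛ y)[0] = 6
(x ⊛ y)[1] = 9
(x ⊛ y)[2] = -2
(x ⊛ y)[3] = 1
(x ⊛ y)[4] = 4
(x ⊛ y)[5] = -6

x ⊛ y = [6, 9, -2, 1, 4, -6]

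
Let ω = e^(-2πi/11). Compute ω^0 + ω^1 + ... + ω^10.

Sum of all nth roots of unity equals 0 for n > 1 (geometric series with r ≠ 1).

0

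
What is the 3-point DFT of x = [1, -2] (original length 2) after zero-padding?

Original 2-point DFT: [-1, 3]
Zero-padded 3-point DFT provides frequency interpolation.

DFT_3([x, 0, ...]) = [-1, 2.0000+1.7321i, 2.0000-1.7321i]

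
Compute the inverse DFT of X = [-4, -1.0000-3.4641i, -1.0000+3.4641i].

x[n] = (1/3) Σ(k=0 to 2) X[k] · e^(2πikn/3)

Computing each x[n]:
x[0] = -2
x[1] = 1
x[2] = -3

x = [-2, 1, -3]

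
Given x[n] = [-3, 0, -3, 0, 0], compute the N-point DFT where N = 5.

X[k] = Σ(n=0 to 4) x[n] · ω_5^(nk)
where ω_5 = e^(-2πi/5)

Computing each X[k]:
X[0] = -6
X[1] = -0.5729+1.7634i
X[2] = -3.9271-2.8532i
X[3] = -3.9271+2.8532i
X[4] = -0.5729-1.7634i

X = [-6, -0.5729+1.7634i, -3.9271-2.8532i, -3.9271+2.8532i, -0.5729-1.7634i]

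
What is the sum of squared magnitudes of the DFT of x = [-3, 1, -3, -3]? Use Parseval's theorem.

Parseval: Σ|x[n]|² = (1/N)Σ|X[k]|², so Σ|X[k]|² = N·Σ|x[n]|² = 4·28.0000

Σ|X[k]|² = N·Σ|x[n]|² = 4·28.0000 = 112.0000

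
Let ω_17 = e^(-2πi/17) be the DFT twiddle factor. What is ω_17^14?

ω_17^14 = e^(-2πi·14/17)
= cos(-2π·14/17) + i·sin(-2π·14/17)
= cos(-28π/17) + i·sin(-28π/17)

ω_17^14 = cos(-28π/17) + i·sin(-28π/17) = 0.4457+0.8952i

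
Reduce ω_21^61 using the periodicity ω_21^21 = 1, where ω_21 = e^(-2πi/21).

Since ω_21^21 = 1, powers reduce modulo 21.
61 mod 21 = 19
So ω_21^61 = ω_21^19 = e^(-2πi·19/21)

ω_21^61 = ω_21^19 = 0.8262+0.5633i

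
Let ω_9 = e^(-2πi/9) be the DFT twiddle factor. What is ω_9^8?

ω_9^8 = e^(-2πi·8/9)
= cos(-2π·8/9) + i·sin(-2π·8/9)
= cos(-16π/9) + i·sin(-16π/9)

ω_9^8 = cos(-16π/9) + i·sin(-16π/9) = 0.7660+0.6428i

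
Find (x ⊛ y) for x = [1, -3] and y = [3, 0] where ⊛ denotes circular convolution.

(x ⊛ y)[n] = Σ(m=0 to 1) x[m] · y[(n-m) mod 2]

Computing each output sample:
(x ⊛ y)[0] = 3
(x ⊛ y)[1] = -9

x ⊛ y = [3, -9]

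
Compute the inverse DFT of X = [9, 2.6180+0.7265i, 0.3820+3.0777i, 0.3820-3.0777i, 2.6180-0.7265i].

x[n] = (1/5) Σ(k=0 to 4) X[k] · e^(2πikn/5)

Computing each x[n]:
x[0] = 3
x[1] = 1
x[2] = 2
x[3] = 0
x[4] = 3

x = [3, 1, 2, 0, 3]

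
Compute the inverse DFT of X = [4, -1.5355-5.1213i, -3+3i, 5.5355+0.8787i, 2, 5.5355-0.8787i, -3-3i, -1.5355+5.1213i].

x[n] = (1/8) Σ(k=0 to 7) X[k] · e^(2πikn/8)

Computing each x[n]:
x[0] = 1
x[1] = -1
x[2] = 3
x[3] = 3
x[4] = -1
x[5] = 0
x[6] = 0
x[7] = -1

x = [1, -1, 3, 3, -1, 0, 0, -1]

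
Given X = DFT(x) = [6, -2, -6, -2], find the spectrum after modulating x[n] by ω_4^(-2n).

Modulation property: DFT(ω_4^(-2n)·x[n]) = X[(k-2) mod 4], so circularly shift X by 2 positions.

X[k-2] = [-6, -2, 6, -2]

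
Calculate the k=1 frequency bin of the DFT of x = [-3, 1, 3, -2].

X[1] = Σ(n=0 to 3) x[n] · ω_4^(1n) where ω_4 = e^(-2πi/4)
= (-3)·ω_4^0 + (1)·ω_4^1 + (3)·ω_4^2 + (-2)·ω_4^3

X[1] = -6-3i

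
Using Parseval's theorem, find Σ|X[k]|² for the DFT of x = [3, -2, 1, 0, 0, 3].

Parseval: Σ|x[n]|² = (1/N)Σ|X[k]|², so Σ|X[k]|² = N·Σ|x[n]|² = 6·23.0000

Σ|X[k]|² = N·Σ|x[n]|² = 6·23.0000 = 138.0000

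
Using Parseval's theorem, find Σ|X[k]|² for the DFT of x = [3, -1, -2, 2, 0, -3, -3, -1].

Parseval: Σ|x[n]|² = (1/N)Σ|X[k]|², so Σ|X[k]|² = N·Σ|x[n]|² = 8·37.0000

Σ|X[k]|² = N·Σ|x[n]|² = 8·37.0000 = 296.0000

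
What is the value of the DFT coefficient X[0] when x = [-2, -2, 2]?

X[0] = Σ(n=0 to 2) x[n] · ω_3^0 = Σ x[n]
= (-2) + (-2) + (2)

X[0] = -2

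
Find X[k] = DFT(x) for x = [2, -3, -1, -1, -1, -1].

X[k] = Σ(n=0 to 5) x[n] · ω_6^(nk)
where ω_6 = e^(-2πi/6)

Computing each X[k]:
X[0] = -5
X[1] = 2.0000+1.7321i
X[2] = 4.0000+1.7321i
X[3] = 5
X[4] = 4.0000-1.7321i
X[5] = 2.0000-1.7321i

X = [-5, 2.0000+1.7321i, 4.0000+1.7321i, 5, 4.0000-1.7321i, 2.0000-1.7321i]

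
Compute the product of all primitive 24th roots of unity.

The primitive 24th roots of unity are ω_24^k for k coprime to 24: k ∈ {1, 5, 7, 11, 13, 17, 19, 23}
Their product equals the constant term of the cyclotomic polynomial Φ_24(x) up to sign.
For n ≥ 3, the product of all primitive nth roots of unity is 1. (For n=1 it is 1; for n=2 it is -1.)

1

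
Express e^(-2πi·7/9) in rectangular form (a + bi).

ω_9^7 = e^(-2πi·7/9)
= cos(-2π·7/9) + i·sin(-2π·7/9)
= cos(-14π/9) + i·sin(-14π/9)

ω_9^7 = cos(-14π/9) + i·sin(-14π/9) = 0.1736+0.9848i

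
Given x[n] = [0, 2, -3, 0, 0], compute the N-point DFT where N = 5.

X[k] = Σ(n=0 to 4) x[n] · ω_5^(nk)
where ω_5 = e^(-2πi/5)

Computing each X[k]:
X[0] = -1
X[1] = 3.0451-0.1388i
X[2] = -2.5451-4.0287i
X[3] = -2.5451+4.0287i
X[4] = 3.0451+0.1388i

X = [-1, 3.0451-0.1388i, -2.5451-4.0287i, -2.5451+4.0287i, 3.0451+0.1388i]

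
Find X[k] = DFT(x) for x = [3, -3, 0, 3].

X[k] = Σ(n=0 to 3) x[n] · ω_4^(nk)
where ω_4 = e^(-2πi/4)

Computing each X[k]:
X[0] = 3
X[1] = 3+6i
X[2] = 3
X[3] = 3-6i

X = [3, 3+6i, 3, 3-6i]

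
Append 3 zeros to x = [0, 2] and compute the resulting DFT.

Original 2-point DFT: [2, -2]
Zero-padded 5-point DFT provides frequency interpolation.

DFT_5([x, 0, ...]) = [2, 0.6180-1.9021i, -1.6180-1.1756i, -1.6180+1.1756i, 0.6180+1.9021i]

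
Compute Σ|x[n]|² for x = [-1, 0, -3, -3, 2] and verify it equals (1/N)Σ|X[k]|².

Time domain:
Σ|x[n]|² = |-1|² + |0|² + |-3|² + |-3|² + |2|² = 23.0000

Frequency domain:
(1/5)Σ|X[k]|² = (1/5)(|-5|² + |4.4721+1.9021i|² + |-4.4721+1.1756i|² + |-4.4721-1.1756i|² + |4.4721-1.9021i|²) = (1/5)·115.0000 = 23.0000

Both sides agree, confirming Parseval's theorem.

Σ|x[n]|² = (1/N)Σ|X[k]|² = 23.0000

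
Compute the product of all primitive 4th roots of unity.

The primitive 4th roots of unity are ω_4^k for k coprime to 4: k ∈ {1, 3}
Their product equals the constant term of the cyclotomic polynomial Φ_4(x) up to sign.
For n ≥ 3, the product of all primitive nth roots of unity is 1. (For n=1 it is 1; for n=2 it is -1.)

1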